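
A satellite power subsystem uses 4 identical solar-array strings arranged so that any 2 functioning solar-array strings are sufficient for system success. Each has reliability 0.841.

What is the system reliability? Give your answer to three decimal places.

R = Σ_{i=2}^{4} C(4,i) p^i (1−p)^{4−i} with p = 0.841
C(4,2)·0.841^2·0.159^2 = 0.10728
C(4,3)·0.841^3·0.159^1 = 0.37831
C(4,4)·0.841^4·0.159^0 = 0.50025
Sum = 0.986

0.986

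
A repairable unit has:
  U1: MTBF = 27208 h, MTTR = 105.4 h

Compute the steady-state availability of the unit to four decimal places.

0.9961

A(U1) = MTBF/(MTBF+MTTR) = 27208/(27208+105.4) = 0.9961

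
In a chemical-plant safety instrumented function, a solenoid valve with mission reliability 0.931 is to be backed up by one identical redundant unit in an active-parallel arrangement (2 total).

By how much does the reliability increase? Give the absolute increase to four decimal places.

R_before = 0.931
R_after = 1 − (1 − 0.931)^2 = 0.9952
ΔR = 0.9952 − 0.931 = 0.0642

0.0642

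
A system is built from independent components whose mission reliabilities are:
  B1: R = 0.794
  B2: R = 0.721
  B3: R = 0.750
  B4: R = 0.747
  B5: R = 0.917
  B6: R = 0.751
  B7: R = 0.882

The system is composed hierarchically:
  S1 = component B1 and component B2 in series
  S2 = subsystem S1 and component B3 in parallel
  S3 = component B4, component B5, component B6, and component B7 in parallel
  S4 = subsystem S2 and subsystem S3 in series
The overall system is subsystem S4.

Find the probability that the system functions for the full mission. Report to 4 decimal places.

0.8926

Series (B1 and B2): 0.794000 × 0.721000 = 0.572474
Parallel ([0.572474] and B3): 1 − (1 − 0.572474)(1 − 0.750000) = 0.893119
Parallel (B4, B5, B6, and B7): 1 − (1 − 0.747000)(1 − 0.917000)(1 − 0.751000)(1 − 0.882000) = 0.999383
Series ([0.893119] and [0.999383]): 0.893119 × 0.999383 = 0.8926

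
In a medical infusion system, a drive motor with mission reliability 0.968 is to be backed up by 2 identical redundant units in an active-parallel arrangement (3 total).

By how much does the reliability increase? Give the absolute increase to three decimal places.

0.032

R_before = 0.968
R_after = 1 − (1 − 0.968)^3 = 1.000
ΔR = 1.000 − 0.968 = 0.032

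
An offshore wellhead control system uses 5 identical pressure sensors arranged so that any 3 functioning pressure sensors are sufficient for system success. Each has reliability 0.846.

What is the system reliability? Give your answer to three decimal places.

R = Σ_{i=3}^{5} C(5,i) p^i (1−p)^{5−i} with p = 0.846
C(5,3)·0.846^3·0.154^2 = 0.14360
C(5,4)·0.846^4·0.154^1 = 0.39443
C(5,5)·0.846^5·0.154^0 = 0.43336
Sum = 0.971

0.971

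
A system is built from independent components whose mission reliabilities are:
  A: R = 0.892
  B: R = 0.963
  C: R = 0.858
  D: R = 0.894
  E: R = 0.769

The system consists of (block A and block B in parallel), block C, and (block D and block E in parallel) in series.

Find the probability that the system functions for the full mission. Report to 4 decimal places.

0.8336

Parallel (A and B): 1 − (1 − 0.892000)(1 − 0.963000) = 0.996004
Parallel (D and E): 1 − (1 − 0.894000)(1 − 0.769000) = 0.975514
Series ([0.996004], C, and [0.975514]): 0.996004 × 0.858000 × 0.975514 = 0.8336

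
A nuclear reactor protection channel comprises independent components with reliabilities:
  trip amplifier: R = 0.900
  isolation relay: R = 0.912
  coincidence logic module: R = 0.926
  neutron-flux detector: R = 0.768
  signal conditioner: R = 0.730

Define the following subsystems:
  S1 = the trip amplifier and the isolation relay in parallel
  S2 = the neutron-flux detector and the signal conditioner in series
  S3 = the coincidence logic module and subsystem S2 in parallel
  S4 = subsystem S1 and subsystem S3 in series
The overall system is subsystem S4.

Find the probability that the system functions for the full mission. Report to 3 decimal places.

0.959

Parallel (trip amplifier and isolation relay): 1 − (1 − 0.90000)(1 − 0.91200) = 0.99120
Series (neutron-flux detector and signal conditioner): 0.76800 × 0.73000 = 0.56064
Parallel (coincidence logic module and [0.56064]): 1 − (1 − 0.92600)(1 − 0.56064) = 0.96749
Series ([0.99120] and [0.96749]): 0.99120 × 0.96749 = 0.959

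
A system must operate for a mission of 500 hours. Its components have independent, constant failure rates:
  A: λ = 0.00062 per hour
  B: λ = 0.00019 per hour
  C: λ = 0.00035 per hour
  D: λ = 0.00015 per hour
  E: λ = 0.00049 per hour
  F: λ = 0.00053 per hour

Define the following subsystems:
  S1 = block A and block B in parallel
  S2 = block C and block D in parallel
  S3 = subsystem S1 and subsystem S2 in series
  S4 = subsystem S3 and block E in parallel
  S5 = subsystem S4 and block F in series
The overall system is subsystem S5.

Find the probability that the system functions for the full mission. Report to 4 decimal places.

R(A) = exp(−0.00062 × 500) = 0.733447
R(B) = exp(−0.00019 × 500) = 0.909373
R(C) = exp(−0.00035 × 500) = 0.839457
R(D) = exp(−0.00015 × 500) = 0.927743
R(E) = exp(−0.00049 × 500) = 0.782705
R(F) = exp(−0.00053 × 500) = 0.767206
Parallel (A and B): 1 − (1 − 0.733447)(1 − 0.909373) = 0.975843
Parallel (C and D): 1 − (1 − 0.839457)(1 − 0.927743) = 0.988400
Series ([0.975843] and [0.988400]): 0.975843 × 0.988400 = 0.964523
Parallel ([0.964523] and E): 1 − (1 − 0.964523)(1 − 0.782705) = 0.992291
Series ([0.992291] and F): 0.992291 × 0.767206 = 0.7613

0.7613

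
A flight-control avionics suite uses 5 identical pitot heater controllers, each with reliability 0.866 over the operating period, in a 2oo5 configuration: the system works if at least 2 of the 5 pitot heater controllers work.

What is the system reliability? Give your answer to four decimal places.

0.9986

R = Σ_{i=2}^{5} C(5,i) p^i (1−p)^{5−i} with p = 0.866
C(5,2)·0.866^2·0.134^3 = 0.018045
C(5,3)·0.866^3·0.134^2 = 0.116617
C(5,4)·0.866^4·0.134^1 = 0.376831
C(5,5)·0.866^5·0.134^0 = 0.487068
Sum = 0.9986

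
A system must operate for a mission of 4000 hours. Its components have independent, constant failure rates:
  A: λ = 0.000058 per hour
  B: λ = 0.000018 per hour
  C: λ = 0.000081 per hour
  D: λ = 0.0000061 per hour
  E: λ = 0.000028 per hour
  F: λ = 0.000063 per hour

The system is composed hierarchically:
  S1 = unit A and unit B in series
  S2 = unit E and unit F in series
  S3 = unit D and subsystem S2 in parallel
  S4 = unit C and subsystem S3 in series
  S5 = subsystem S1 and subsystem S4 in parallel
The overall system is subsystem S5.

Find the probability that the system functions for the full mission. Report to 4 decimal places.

0.9261

R(A) = exp(−0.000058 × 4000) = 0.792946
R(B) = exp(−0.000018 × 4000) = 0.930531
R(C) = exp(−0.000081 × 4000) = 0.723250
R(D) = exp(−0.0000061 × 4000) = 0.975895
R(E) = exp(−0.000028 × 4000) = 0.894044
R(F) = exp(−0.000063 × 4000) = 0.777245
Series (A and B): 0.792946 × 0.930531 = 0.737861
Series (E and F): 0.894044 × 0.777245 = 0.694891
Parallel (D and [0.694891]): 1 − (1 − 0.975895)(1 − 0.694891) = 0.992645
Series (C and [0.992645]): 0.723250 × 0.992645 = 0.717930
Parallel ([0.737861] and [0.717930]): 1 − (1 − 0.737861)(1 − 0.717930) = 0.9261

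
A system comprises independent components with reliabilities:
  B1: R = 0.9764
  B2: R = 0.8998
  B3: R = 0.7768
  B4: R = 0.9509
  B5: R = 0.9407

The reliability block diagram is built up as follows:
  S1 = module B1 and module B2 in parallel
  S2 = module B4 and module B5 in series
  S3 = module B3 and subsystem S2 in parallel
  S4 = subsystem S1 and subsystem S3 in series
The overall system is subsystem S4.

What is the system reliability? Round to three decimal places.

0.974

Parallel (B1 and B2): 1 − (1 − 0.97640)(1 − 0.89980) = 0.99764
Series (B4 and B5): 0.95090 × 0.94070 = 0.89451
Parallel (B3 and [0.89451]): 1 − (1 − 0.77680)(1 − 0.89451) = 0.97645
Series ([0.99764] and [0.97645]): 0.99764 × 0.97645 = 0.974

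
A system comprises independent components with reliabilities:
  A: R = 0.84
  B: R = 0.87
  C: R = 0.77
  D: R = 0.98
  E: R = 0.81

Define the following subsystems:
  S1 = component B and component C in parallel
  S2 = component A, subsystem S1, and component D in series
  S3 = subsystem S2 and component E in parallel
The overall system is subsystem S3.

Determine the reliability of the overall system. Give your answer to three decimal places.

Parallel (B and C): 1 − (1 − 0.87000)(1 − 0.77000) = 0.97010
Series (A, [0.97010], and D): 0.84000 × 0.97010 × 0.98000 = 0.79859
Parallel ([0.79859] and E): 1 − (1 − 0.79859)(1 − 0.81000) = 0.962

0.962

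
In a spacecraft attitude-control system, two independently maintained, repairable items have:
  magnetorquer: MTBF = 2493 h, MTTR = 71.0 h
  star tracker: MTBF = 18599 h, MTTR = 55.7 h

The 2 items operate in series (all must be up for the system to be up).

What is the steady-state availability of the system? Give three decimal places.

A(magnetorquer) = MTBF/(MTBF+MTTR) = 2493/(2493+71.0) = 0.972309
A(star tracker) = MTBF/(MTBF+MTTR) = 18599/(18599+55.7) = 0.997014
Series availability: 0.972309 × 0.997014 = 0.969

0.969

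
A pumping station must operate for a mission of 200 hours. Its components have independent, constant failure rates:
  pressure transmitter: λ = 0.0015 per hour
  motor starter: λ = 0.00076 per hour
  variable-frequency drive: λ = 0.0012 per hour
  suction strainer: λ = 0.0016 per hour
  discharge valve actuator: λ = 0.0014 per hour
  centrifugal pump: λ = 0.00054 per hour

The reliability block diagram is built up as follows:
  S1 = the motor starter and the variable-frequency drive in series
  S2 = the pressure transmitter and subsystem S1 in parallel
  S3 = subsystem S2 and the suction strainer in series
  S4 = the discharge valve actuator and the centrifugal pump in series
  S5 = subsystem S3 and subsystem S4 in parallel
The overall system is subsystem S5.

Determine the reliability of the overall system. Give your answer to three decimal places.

0.892

R(pressure transmitter) = exp(−0.0015 × 200) = 0.74082
R(motor starter) = exp(−0.00076 × 200) = 0.85899
R(variable-frequency drive) = exp(−0.0012 × 200) = 0.78663
R(suction strainer) = exp(−0.0016 × 200) = 0.72615
R(discharge valve actuator) = exp(−0.0014 × 200) = 0.75578
R(centrifugal pump) = exp(−0.00054 × 200) = 0.89763
Series (motor starter and variable-frequency drive): 0.85899 × 0.78663 = 0.67571
Parallel (pressure transmitter and [0.67571]): 1 − (1 − 0.74082)(1 − 0.67571) = 0.91595
Series ([0.91595] and suction strainer): 0.91595 × 0.72615 = 0.66512
Series (discharge valve actuator and centrifugal pump): 0.75578 × 0.89763 = 0.67841
Parallel ([0.66512] and [0.67841]): 1 − (1 − 0.66512)(1 − 0.67841) = 0.892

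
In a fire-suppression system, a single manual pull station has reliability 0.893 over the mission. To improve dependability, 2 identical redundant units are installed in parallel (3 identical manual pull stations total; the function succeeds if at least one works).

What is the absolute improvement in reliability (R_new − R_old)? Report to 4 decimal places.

R_before = 0.893
R_after = 1 − (1 − 0.893)^3 = 0.9988
ΔR = 0.9988 − 0.893 = 0.1058

0.1058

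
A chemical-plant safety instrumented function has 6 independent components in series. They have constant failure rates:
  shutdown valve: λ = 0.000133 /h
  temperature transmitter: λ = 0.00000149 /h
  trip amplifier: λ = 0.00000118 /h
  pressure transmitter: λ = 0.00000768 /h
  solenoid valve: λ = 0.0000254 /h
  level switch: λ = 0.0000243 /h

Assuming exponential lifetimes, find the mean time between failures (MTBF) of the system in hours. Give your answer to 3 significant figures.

5180

Series of exponential components: λ_sys = Σ λ_i
λ_sys = 0.000133 + 0.00000149 + 0.00000118 + 0.00000768 + 0.0000254 + 0.0000243 = 1.9305e-04 /h
MTBF = 1 / λ_sys = 5180 h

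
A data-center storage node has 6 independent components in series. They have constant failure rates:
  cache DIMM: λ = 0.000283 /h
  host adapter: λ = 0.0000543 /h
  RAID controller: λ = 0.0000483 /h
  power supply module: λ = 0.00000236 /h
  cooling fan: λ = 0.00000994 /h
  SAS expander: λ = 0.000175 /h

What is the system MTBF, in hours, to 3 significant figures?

Series of exponential components: λ_sys = Σ λ_i
λ_sys = 0.000283 + 0.0000543 + 0.0000483 + 0.00000236 + 0.00000994 + 0.000175 = 5.7290e-04 /h
MTBF = 1 / λ_sys = 1750 h

1750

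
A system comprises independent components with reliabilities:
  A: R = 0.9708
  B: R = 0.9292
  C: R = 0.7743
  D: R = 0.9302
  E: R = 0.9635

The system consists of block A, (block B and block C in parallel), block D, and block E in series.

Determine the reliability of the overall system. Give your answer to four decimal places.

0.8562

Parallel (B and C): 1 − (1 − 0.929200)(1 − 0.774300) = 0.984020
Series (A, [0.984020], D, and E): 0.970800 × 0.984020 × 0.930200 × 0.963500 = 0.8562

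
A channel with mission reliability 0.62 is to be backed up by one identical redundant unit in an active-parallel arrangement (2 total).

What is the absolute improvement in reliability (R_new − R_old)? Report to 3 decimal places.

0.236

R_before = 0.62
R_after = 1 − (1 − 0.62)^2 = 0.856
ΔR = 0.856 − 0.62 = 0.236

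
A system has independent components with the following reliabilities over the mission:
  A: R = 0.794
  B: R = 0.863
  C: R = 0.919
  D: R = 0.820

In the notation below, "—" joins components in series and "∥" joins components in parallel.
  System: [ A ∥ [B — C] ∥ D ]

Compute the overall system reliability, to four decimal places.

0.9923

Series (B and C): 0.863000 × 0.919000 = 0.793097
Parallel (A, [0.793097], and D): 1 − (1 − 0.794000)(1 − 0.793097)(1 − 0.820000) = 0.9923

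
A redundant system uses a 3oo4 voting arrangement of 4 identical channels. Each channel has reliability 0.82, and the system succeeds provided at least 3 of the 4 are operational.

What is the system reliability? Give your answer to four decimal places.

0.8491

R = Σ_{i=3}^{4} C(4,i) p^i (1−p)^{4−i} with p = 0.82
C(4,3)·0.82^3·0.18^1 = 0.396985
C(4,4)·0.82^4·0.18^0 = 0.452122
Sum = 0.8491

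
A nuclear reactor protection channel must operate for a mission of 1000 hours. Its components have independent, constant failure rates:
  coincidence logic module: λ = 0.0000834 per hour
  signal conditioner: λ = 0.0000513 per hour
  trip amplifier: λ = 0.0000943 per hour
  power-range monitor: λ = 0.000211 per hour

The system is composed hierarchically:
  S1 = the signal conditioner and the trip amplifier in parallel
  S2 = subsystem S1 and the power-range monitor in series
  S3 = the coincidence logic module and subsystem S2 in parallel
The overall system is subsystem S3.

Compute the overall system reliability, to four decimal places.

0.9845

R(coincidence logic module) = exp(−0.0000834 × 1000) = 0.919983
R(signal conditioner) = exp(−0.0000513 × 1000) = 0.949994
R(trip amplifier) = exp(−0.0000943 × 1000) = 0.910010
R(power-range monitor) = exp(−0.000211 × 1000) = 0.809774
Parallel (signal conditioner and trip amplifier): 1 − (1 − 0.949994)(1 − 0.910010) = 0.995500
Series ([0.995500] and power-range monitor): 0.995500 × 0.809774 = 0.806130
Parallel (coincidence logic module and [0.806130]): 1 − (1 − 0.919983)(1 − 0.806130) = 0.9845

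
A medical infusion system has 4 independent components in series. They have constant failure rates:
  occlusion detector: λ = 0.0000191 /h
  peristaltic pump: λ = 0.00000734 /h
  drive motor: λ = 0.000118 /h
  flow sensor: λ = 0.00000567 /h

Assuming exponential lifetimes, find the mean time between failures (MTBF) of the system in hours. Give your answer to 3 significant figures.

Series of exponential components: λ_sys = Σ λ_i
λ_sys = 0.0000191 + 0.00000734 + 0.000118 + 0.00000567 = 1.5011e-04 /h
MTBF = 1 / λ_sys = 6660 h

6660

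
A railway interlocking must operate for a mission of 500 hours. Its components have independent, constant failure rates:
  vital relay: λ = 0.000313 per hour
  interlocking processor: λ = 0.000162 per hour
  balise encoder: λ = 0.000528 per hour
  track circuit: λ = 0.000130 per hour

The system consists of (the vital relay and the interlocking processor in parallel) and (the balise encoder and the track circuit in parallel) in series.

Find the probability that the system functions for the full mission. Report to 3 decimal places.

R(vital relay) = exp(−0.000313 × 500) = 0.85513
R(interlocking processor) = exp(−0.000162 × 500) = 0.92219
R(balise encoder) = exp(−0.000528 × 500) = 0.76797
R(track circuit) = exp(−0.000130 × 500) = 0.93707
Parallel (vital relay and interlocking processor): 1 − (1 − 0.85513)(1 − 0.92219) = 0.98873
Parallel (balise encoder and track circuit): 1 − (1 − 0.76797)(1 − 0.93707) = 0.98540
Series ([0.98873] and [0.98540]): 0.98873 × 0.98540 = 0.974

0.974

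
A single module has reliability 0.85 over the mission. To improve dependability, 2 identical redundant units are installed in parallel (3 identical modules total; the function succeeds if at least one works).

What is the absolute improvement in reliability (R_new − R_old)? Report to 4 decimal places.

0.1466

R_before = 0.85
R_after = 1 − (1 − 0.85)^3 = 0.9966
ΔR = 0.9966 − 0.85 = 0.1466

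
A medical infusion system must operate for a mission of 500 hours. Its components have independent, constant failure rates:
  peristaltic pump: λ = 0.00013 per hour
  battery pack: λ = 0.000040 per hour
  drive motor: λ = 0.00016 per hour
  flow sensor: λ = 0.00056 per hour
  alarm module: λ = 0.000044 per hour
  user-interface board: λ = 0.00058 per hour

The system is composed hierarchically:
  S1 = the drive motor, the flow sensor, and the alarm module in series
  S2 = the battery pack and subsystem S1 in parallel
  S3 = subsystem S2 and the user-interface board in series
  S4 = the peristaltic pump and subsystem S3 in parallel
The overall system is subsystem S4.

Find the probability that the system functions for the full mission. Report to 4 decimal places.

0.9839

R(peristaltic pump) = exp(−0.00013 × 500) = 0.937067
R(battery pack) = exp(−0.000040 × 500) = 0.980199
R(drive motor) = exp(−0.00016 × 500) = 0.923116
R(flow sensor) = exp(−0.00056 × 500) = 0.755784
R(alarm module) = exp(−0.000044 × 500) = 0.978240
R(user-interface board) = exp(−0.00058 × 500) = 0.748264
Series (drive motor, flow sensor, and alarm module): 0.923116 × 0.755784 × 0.978240 = 0.682495
Parallel (battery pack and [0.682495]): 1 − (1 − 0.980199)(1 − 0.682495) = 0.993713
Series ([0.993713] and user-interface board): 0.993713 × 0.748264 = 0.743560
Parallel (peristaltic pump and [0.743560]): 1 − (1 − 0.937067)(1 − 0.743560) = 0.9839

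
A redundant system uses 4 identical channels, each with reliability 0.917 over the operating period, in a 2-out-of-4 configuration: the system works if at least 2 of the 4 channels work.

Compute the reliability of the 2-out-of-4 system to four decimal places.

R = Σ_{i=2}^{4} C(4,i) p^i (1−p)^{4−i} with p = 0.917
C(4,2)·0.917^2·0.083^2 = 0.034757
C(4,3)·0.917^3·0.083^1 = 0.256004
C(4,4)·0.917^4·0.083^0 = 0.707094
Sum = 0.9979

0.9979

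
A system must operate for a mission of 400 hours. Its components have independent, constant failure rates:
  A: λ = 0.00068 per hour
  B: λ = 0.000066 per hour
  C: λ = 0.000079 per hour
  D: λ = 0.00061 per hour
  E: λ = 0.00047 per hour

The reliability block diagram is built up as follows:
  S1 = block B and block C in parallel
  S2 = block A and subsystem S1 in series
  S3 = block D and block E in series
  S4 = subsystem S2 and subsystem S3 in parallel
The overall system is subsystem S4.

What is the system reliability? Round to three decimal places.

0.916

R(A) = exp(−0.00068 × 400) = 0.76185
R(B) = exp(−0.000066 × 400) = 0.97395
R(C) = exp(−0.000079 × 400) = 0.96889
R(D) = exp(−0.00061 × 400) = 0.78349
R(E) = exp(−0.00047 × 400) = 0.82861
Parallel (B and C): 1 − (1 − 0.97395)(1 − 0.96889) = 0.99919
Series (A and [0.99919]): 0.76185 × 0.99919 = 0.76123
Series (D and E): 0.78349 × 0.82861 = 0.64921
Parallel ([0.76123] and [0.64921]): 1 − (1 − 0.76123)(1 − 0.64921) = 0.916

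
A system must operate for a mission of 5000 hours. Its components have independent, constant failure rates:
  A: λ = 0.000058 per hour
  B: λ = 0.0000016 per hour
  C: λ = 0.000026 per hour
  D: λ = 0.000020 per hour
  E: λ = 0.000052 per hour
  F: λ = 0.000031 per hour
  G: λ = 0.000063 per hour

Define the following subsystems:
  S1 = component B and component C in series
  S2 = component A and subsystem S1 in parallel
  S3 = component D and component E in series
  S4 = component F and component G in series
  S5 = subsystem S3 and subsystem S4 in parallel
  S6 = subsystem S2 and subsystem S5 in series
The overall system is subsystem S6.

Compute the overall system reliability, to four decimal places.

0.8579

R(A) = exp(−0.000058 × 5000) = 0.748264
R(B) = exp(−0.0000016 × 5000) = 0.992032
R(C) = exp(−0.000026 × 5000) = 0.878095
R(D) = exp(−0.000020 × 5000) = 0.904837
R(E) = exp(−0.000052 × 5000) = 0.771052
R(F) = exp(−0.000031 × 5000) = 0.856415
R(G) = exp(−0.000063 × 5000) = 0.729789
Series (B and C): 0.992032 × 0.878095 = 0.871098
Parallel (A and [0.871098]): 1 − (1 − 0.748264)(1 − 0.871098) = 0.967551
Series (D and E): 0.904837 × 0.771052 = 0.697676
Series (F and G): 0.856415 × 0.729789 = 0.625002
Parallel ([0.697676] and [0.625002]): 1 − (1 − 0.697676)(1 − 0.625002) = 0.886629
Series ([0.967551] and [0.886629]): 0.967551 × 0.886629 = 0.8579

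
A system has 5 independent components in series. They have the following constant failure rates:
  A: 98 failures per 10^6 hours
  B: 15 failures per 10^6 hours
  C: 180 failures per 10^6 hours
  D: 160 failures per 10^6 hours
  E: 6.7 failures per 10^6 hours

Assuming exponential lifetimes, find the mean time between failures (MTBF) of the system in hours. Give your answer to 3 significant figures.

Series of exponential components: λ_sys = Σ λ_i
λ_sys = 0.000098 + 0.000015 + 0.00018 + 0.00016 + 0.0000067 = 4.5970e-04 /h
MTBF = 1 / λ_sys = 2180 h

2180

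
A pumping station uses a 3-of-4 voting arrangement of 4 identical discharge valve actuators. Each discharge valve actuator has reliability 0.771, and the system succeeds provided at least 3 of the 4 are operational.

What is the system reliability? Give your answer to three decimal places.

R = Σ_{i=3}^{4} C(4,i) p^i (1−p)^{4−i} with p = 0.771
C(4,3)·0.771^3·0.229^1 = 0.41982
C(4,4)·0.771^4·0.229^0 = 0.35336
Sum = 0.773

0.773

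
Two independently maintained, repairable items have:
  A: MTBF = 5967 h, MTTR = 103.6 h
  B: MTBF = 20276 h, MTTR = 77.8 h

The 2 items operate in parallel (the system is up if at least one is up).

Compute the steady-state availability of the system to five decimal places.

0.99993

A(A) = MTBF/(MTBF+MTTR) = 5967/(5967+103.6) = 0.982934
A(B) = MTBF/(MTBF+MTTR) = 20276/(20276+77.8) = 0.996178
Parallel availability: 1 − (1 − 0.982934)(1 − 0.996178) = 0.99993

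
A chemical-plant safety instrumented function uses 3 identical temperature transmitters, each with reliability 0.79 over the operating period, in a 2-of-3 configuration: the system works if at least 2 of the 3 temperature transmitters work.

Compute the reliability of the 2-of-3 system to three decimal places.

0.886

R = Σ_{i=2}^{3} C(3,i) p^i (1−p)^{3−i} with p = 0.79
C(3,2)·0.79^2·0.21^1 = 0.39318
C(3,3)·0.79^3·0.21^0 = 0.49304
Sum = 0.886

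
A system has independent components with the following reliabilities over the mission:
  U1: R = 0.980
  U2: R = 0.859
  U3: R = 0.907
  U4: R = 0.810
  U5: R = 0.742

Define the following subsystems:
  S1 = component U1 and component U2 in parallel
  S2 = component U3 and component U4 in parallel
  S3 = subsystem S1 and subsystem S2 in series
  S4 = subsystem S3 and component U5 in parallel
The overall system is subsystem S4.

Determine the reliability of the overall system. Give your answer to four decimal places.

Parallel (U1 and U2): 1 − (1 − 0.980000)(1 − 0.859000) = 0.997180
Parallel (U3 and U4): 1 − (1 − 0.907000)(1 − 0.810000) = 0.982330
Series ([0.997180] and [0.982330]): 0.997180 × 0.982330 = 0.979560
Parallel ([0.979560] and U5): 1 − (1 − 0.979560)(1 − 0.742000) = 0.9947

0.9947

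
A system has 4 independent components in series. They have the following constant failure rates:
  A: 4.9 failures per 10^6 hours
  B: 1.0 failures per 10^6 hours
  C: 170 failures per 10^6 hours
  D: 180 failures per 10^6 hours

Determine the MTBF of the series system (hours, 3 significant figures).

Series of exponential components: λ_sys = Σ λ_i
λ_sys = 0.0000049 + 0.0000010 + 0.00017 + 0.00018 = 3.5590e-04 /h
MTBF = 1 / λ_sys = 2810 h

2810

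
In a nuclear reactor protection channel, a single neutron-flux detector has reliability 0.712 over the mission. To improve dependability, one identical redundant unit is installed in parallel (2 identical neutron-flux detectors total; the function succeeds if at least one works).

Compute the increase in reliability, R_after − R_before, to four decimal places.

R_before = 0.712
R_after = 1 − (1 − 0.712)^2 = 0.9171
ΔR = 0.9171 − 0.712 = 0.2051

0.2051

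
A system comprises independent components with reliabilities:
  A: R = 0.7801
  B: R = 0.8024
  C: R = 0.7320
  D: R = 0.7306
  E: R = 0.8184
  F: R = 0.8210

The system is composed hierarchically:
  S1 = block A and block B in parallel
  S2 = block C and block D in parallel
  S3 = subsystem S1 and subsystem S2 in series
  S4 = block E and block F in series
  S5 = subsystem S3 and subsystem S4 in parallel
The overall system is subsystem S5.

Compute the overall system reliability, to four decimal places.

Parallel (A and B): 1 − (1 − 0.780100)(1 − 0.802400) = 0.956548
Parallel (C and D): 1 − (1 − 0.732000)(1 − 0.730600) = 0.927801
Series ([0.956548] and [0.927801]): 0.956548 × 0.927801 = 0.887486
Series (E and F): 0.818400 × 0.821000 = 0.671906
Parallel ([0.887486] and [0.671906]): 1 − (1 − 0.887486)(1 − 0.671906) = 0.9631

0.9631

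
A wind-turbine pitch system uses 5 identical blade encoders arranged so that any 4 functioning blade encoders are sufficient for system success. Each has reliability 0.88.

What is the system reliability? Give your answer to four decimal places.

0.8875

R = Σ_{i=4}^{5} C(5,i) p^i (1−p)^{5−i} with p = 0.88
C(5,4)·0.88^4·0.12^1 = 0.359817
C(5,5)·0.88^5·0.12^0 = 0.527732
Sum = 0.8875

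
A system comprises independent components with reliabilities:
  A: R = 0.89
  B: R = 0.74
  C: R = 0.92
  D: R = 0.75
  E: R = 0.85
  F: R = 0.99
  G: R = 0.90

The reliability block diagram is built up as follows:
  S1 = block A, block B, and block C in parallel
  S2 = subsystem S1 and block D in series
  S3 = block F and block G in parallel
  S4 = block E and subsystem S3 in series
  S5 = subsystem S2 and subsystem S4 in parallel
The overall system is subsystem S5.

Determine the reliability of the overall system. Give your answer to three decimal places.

Parallel (A, B, and C): 1 − (1 − 0.89000)(1 − 0.74000)(1 − 0.92000) = 0.99771
Series ([0.99771] and D): 0.99771 × 0.75000 = 0.74828
Parallel (F and G): 1 − (1 − 0.99000)(1 − 0.90000) = 0.99900
Series (E and [0.99900]): 0.85000 × 0.99900 = 0.84915
Parallel ([0.74828] and [0.84915]): 1 − (1 − 0.74828)(1 − 0.84915) = 0.962

0.962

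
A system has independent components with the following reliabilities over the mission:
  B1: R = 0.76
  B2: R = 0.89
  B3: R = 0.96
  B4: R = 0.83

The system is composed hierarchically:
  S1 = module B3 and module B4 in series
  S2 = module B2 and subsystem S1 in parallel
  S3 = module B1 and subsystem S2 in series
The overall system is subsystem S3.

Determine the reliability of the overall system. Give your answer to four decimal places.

0.7430

Series (B3 and B4): 0.960000 × 0.830000 = 0.796800
Parallel (B2 and [0.796800]): 1 − (1 − 0.890000)(1 − 0.796800) = 0.977648
Series (B1 and [0.977648]): 0.760000 × 0.977648 = 0.7430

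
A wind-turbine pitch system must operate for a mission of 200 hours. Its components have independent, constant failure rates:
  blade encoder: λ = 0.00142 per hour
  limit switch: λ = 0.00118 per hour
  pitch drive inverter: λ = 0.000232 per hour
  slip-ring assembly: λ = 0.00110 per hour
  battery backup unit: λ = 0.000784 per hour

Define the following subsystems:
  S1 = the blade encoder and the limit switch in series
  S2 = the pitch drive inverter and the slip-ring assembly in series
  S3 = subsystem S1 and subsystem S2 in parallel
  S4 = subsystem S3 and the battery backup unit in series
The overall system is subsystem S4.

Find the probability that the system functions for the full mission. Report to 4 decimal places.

0.7738

R(blade encoder) = exp(−0.00142 × 200) = 0.752767
R(limit switch) = exp(−0.00118 × 200) = 0.789781
R(pitch drive inverter) = exp(−0.000232 × 200) = 0.954660
R(slip-ring assembly) = exp(−0.00110 × 200) = 0.802519
R(battery backup unit) = exp(−0.000784 × 200) = 0.854875
Series (blade encoder and limit switch): 0.752767 × 0.789781 = 0.594521
Series (pitch drive inverter and slip-ring assembly): 0.954660 × 0.802519 = 0.766133
Parallel ([0.594521] and [0.766133]): 1 − (1 − 0.594521)(1 − 0.766133) = 0.905172
Series ([0.905172] and battery backup unit): 0.905172 × 0.854875 = 0.7738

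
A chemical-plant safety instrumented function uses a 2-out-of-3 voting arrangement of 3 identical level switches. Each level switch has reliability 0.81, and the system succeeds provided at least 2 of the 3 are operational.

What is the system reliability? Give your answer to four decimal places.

0.9054

R = Σ_{i=2}^{3} C(3,i) p^i (1−p)^{3−i} with p = 0.81
C(3,2)·0.81^2·0.19^1 = 0.373977
C(3,3)·0.81^3·0.19^0 = 0.531441
Sum = 0.9054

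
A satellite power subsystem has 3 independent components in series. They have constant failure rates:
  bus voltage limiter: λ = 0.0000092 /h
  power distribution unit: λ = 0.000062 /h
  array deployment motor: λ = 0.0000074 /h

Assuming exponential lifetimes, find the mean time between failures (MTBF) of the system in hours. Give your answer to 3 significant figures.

Series of exponential components: λ_sys = Σ λ_i
λ_sys = 0.0000092 + 0.000062 + 0.0000074 = 7.8600e-05 /h
MTBF = 1 / λ_sys = 12700 h

12700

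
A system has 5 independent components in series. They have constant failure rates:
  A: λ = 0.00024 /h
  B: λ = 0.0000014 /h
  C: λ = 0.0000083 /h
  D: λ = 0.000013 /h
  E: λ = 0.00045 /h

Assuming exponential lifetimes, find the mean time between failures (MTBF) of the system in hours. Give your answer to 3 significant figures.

Series of exponential components: λ_sys = Σ λ_i
λ_sys = 0.00024 + 0.0000014 + 0.0000083 + 0.000013 + 0.00045 = 7.1270e-04 /h
MTBF = 1 / λ_sys = 1400 h

1400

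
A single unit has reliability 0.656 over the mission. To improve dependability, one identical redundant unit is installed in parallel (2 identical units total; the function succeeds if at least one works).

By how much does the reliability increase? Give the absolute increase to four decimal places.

0.2257

R_before = 0.656
R_after = 1 − (1 − 0.656)^2 = 0.8817
ΔR = 0.8817 − 0.656 = 0.2257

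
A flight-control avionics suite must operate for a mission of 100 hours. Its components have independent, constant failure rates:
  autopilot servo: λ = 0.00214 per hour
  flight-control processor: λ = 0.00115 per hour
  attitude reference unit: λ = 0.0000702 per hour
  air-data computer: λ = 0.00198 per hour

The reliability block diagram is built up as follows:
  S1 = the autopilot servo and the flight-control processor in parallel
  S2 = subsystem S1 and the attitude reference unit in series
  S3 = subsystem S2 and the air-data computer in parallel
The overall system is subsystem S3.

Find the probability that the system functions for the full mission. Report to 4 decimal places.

R(autopilot servo) = exp(−0.00214 × 100) = 0.807348
R(flight-control processor) = exp(−0.00115 × 100) = 0.891366
R(attitude reference unit) = exp(−0.0000702 × 100) = 0.993005
R(air-data computer) = exp(−0.00198 × 100) = 0.820370
Parallel (autopilot servo and flight-control processor): 1 − (1 − 0.807348)(1 − 0.891366) = 0.979071
Series ([0.979071] and attitude reference unit): 0.979071 × 0.993005 = 0.972222
Parallel ([0.972222] and air-data computer): 1 − (1 − 0.972222)(1 − 0.820370) = 0.9950

0.9950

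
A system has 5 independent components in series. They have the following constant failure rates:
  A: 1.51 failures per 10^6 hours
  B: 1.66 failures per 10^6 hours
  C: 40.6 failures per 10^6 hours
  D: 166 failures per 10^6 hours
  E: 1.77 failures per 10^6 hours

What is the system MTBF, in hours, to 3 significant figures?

Series of exponential components: λ_sys = Σ λ_i
λ_sys = 0.00000151 + 0.00000166 + 0.0000406 + 0.000166 + 0.00000177 = 2.1154e-04 /h
MTBF = 1 / λ_sys = 4730 h

4730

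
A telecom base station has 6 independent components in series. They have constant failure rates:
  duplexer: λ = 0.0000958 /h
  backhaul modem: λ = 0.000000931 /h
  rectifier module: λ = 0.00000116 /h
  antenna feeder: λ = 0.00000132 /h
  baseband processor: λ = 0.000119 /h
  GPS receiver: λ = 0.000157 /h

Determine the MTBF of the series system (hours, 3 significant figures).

2670

Series of exponential components: λ_sys = Σ λ_i
λ_sys = 0.0000958 + 0.000000931 + 0.00000116 + 0.00000132 + 0.000119 + 0.000157 = 3.7521e-04 /h
MTBF = 1 / λ_sys = 2670 h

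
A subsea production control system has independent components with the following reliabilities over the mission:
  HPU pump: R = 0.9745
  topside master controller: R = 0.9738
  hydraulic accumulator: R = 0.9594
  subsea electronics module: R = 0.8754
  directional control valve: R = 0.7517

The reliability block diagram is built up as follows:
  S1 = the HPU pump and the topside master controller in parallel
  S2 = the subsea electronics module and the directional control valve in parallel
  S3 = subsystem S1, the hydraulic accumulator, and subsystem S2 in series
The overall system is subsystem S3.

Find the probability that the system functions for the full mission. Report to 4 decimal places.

Parallel (HPU pump and topside master controller): 1 − (1 − 0.974500)(1 − 0.973800) = 0.999332
Parallel (subsea electronics module and directional control valve): 1 − (1 − 0.875400)(1 − 0.751700) = 0.969062
Series ([0.999332], hydraulic accumulator, and [0.969062]): 0.999332 × 0.959400 × 0.969062 = 0.9291

0.9291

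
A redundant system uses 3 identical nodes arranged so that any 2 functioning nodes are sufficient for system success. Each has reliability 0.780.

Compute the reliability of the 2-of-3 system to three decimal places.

0.876

R = Σ_{i=2}^{3} C(3,i) p^i (1−p)^{3−i} with p = 0.780
C(3,2)·0.780^2·0.220^1 = 0.40154
C(3,3)·0.780^3·0.220^0 = 0.47455
Sum = 0.876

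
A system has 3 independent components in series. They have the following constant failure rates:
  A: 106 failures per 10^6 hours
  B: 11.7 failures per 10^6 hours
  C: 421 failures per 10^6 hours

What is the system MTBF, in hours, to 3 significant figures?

1860

Series of exponential components: λ_sys = Σ λ_i
λ_sys = 0.000106 + 0.0000117 + 0.000421 = 5.3870e-04 /h
MTBF = 1 / λ_sys = 1860 h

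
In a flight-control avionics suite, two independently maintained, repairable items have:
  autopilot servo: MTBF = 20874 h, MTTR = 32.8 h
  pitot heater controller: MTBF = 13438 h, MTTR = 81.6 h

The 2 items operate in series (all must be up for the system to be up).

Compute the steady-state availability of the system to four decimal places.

0.9924

A(autopilot servo) = MTBF/(MTBF+MTTR) = 20874/(20874+32.8) = 0.998431
A(pitot heater controller) = MTBF/(MTBF+MTTR) = 13438/(13438+81.6) = 0.993964
Series availability: 0.998431 × 0.993964 = 0.9924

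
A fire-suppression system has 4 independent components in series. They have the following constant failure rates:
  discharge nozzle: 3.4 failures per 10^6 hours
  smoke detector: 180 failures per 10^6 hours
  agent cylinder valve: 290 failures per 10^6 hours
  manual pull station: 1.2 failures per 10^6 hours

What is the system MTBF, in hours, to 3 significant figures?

2110

Series of exponential components: λ_sys = Σ λ_i
λ_sys = 0.0000034 + 0.00018 + 0.00029 + 0.0000012 = 4.7460e-04 /h
MTBF = 1 / λ_sys = 2110 h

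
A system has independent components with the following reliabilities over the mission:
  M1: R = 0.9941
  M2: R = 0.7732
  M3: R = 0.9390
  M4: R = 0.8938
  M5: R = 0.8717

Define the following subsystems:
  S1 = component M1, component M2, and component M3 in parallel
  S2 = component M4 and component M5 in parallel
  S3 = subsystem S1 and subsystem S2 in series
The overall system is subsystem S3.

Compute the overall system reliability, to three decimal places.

0.986

Parallel (M1, M2, and M3): 1 − (1 − 0.99410)(1 − 0.77320)(1 − 0.93900) = 0.99992
Parallel (M4 and M5): 1 − (1 − 0.89380)(1 − 0.87170) = 0.98637
Series ([0.99992] and [0.98637]): 0.99992 × 0.98637 = 0.986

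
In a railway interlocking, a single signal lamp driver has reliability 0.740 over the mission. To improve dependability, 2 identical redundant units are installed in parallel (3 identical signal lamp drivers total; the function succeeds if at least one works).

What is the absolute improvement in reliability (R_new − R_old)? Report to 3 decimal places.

0.242

R_before = 0.740
R_after = 1 − (1 − 0.740)^3 = 0.982
ΔR = 0.982 − 0.740 = 0.242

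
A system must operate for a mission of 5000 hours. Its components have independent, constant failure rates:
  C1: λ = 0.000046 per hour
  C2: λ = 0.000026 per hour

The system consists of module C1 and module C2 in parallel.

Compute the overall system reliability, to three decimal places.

R(C1) = exp(−0.000046 × 5000) = 0.79453
R(C2) = exp(−0.000026 × 5000) = 0.87810
Parallel (C1 and C2): 1 − (1 − 0.79453)(1 − 0.87810) = 0.975

0.975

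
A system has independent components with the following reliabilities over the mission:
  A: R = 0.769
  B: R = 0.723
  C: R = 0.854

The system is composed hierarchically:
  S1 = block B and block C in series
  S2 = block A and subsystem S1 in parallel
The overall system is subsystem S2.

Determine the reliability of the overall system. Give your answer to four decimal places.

0.9116

Series (B and C): 0.723000 × 0.854000 = 0.617442
Parallel (A and [0.617442]): 1 − (1 − 0.769000)(1 − 0.617442) = 0.9116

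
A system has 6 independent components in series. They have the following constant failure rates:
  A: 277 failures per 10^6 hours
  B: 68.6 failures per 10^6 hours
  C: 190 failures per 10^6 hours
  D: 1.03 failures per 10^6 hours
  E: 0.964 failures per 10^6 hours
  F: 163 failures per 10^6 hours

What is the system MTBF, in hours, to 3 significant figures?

Series of exponential components: λ_sys = Σ λ_i
λ_sys = 0.000277 + 0.0000686 + 0.000190 + 0.00000103 + 0.000000964 + 0.000163 = 7.0059e-04 /h
MTBF = 1 / λ_sys = 1430 h

1430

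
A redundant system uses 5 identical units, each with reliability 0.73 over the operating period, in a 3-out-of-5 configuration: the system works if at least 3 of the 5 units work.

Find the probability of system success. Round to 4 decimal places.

R = Σ_{i=3}^{5} C(5,i) p^i (1−p)^{5−i} with p = 0.73
C(5,3)·0.73^3·0.27^2 = 0.283593
C(5,4)·0.73^4·0.27^1 = 0.383376
C(5,5)·0.73^5·0.27^0 = 0.207307
Sum = 0.8743

0.8743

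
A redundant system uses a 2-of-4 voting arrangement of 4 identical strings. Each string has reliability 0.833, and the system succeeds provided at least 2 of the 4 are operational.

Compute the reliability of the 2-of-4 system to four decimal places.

0.9837

R = Σ_{i=2}^{4} C(4,i) p^i (1−p)^{4−i} with p = 0.833
C(4,2)·0.833^2·0.167^2 = 0.116111
C(4,3)·0.833^3·0.167^1 = 0.386110
C(4,4)·0.833^4·0.167^0 = 0.481482
Sum = 0.9837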